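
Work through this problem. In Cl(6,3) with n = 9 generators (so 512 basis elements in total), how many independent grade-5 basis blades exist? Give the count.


Number of grade-k basis blades in Cl(p,q) with n = p + q is C(n, k).
n = 6 + 3 = 9
C(9, 5) = 9! / (5! * 4!)
= 362880 / (120 * 24)
= 126


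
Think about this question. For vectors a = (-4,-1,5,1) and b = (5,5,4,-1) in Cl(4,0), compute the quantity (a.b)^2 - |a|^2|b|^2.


a . b = (-4)*5 + (-1)*5 + 5*4 + 1*(-1)
= -20 + (-5) + 20 + (-1) = -6
|a|^2 = (-4)^2 + (-1)^2 + 5^2 + 1^2 = 43
|b|^2 = 5^2 + 5^2 + 4^2 + (-1)^2 = 67
(a.b)^2 = (-6)^2 = 36
|a|^2 * |b|^2 = 43 * 67 = 2881
Result = 36 - 2881 = -2845


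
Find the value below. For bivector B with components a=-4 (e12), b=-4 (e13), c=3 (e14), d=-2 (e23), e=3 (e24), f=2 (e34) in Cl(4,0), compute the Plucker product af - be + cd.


Plucker relation: af - be + cd
a*f = (-4)*2 = -8
b*e = (-4)*3 = -12
c*d = 3*(-2) = -6
af - be + cd = -8 - (-12) + (-6)
= -2


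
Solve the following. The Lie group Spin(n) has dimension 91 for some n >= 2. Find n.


dim Spin(n) = dim so(n) = n(n-1)/2.
Solve n(n-1)/2 = 91, i.e. n^2 - n - 182 = 0.
Discriminant = 1 + 8*91 = 729
n = (1 + sqrt(729))/2 = (1 + 27)/2 = 14


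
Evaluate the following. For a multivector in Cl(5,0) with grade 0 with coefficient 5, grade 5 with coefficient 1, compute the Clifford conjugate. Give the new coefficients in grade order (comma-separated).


Clifford conjugate sign for grade k: (-1)^(k(k+1)/2)
Grade 0: (-1)^(0*1/2) = (-1)^0 = 1, coeff 5 -> 5
Grade 5: (-1)^(5*6/2) = (-1)^15 = -1, coeff 1 -> -1
Conjugated coefficients: 5, -1


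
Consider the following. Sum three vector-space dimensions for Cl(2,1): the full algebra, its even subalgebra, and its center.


n = 2 + 1 = 3
Total dim = 2^3 = 8
Even subalgebra dim = 2^2 = 4
n is odd, so center dim = 2
Sum = 8 + 4 + 2 = 14


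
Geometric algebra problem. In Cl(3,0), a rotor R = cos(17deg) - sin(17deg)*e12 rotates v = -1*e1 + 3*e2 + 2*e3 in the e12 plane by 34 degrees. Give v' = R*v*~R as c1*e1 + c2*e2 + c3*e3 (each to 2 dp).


Rotor R = cos(17deg) - sin(17deg)*e12
Rotation angle theta = 2 * 17 = 34 degrees in the e12 plane (e1 -> e2).
The component perpendicular to the plane (e3) is invariant: v'_3 = v3 = 2.00
cos(34deg) = 0.8290, sin(34deg) = 0.5592
v'_1 = v1*cos(theta) - v2*sin(theta) = -1*0.8290 - 3*0.5592 = -2.51
v'_2 = v1*sin(theta) + v2*cos(theta) = -1*0.5592 + 3*0.8290 = 1.93
v' = -2.51*e1 + 1.93*e2 + 2.00*e3


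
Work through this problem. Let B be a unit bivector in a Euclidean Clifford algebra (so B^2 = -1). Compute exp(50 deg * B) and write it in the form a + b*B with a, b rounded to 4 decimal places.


For a unit bivector B with B^2 = -1, the exponential series gives
e^(theta*B) = cos(theta) + sin(theta)*B (the GA analogue of Euler's formula).
theta = 50 degrees = 0.872665 rad
cos(50 deg) = 0.6428
sin(50 deg) = 0.7660
exp(theta*B) = 0.6428 + 0.7660*B


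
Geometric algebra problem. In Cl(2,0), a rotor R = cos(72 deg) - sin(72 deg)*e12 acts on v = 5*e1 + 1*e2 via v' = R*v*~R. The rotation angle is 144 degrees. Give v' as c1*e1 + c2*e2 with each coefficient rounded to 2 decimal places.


Rotor R = cos(72deg) - sin(72deg)*e12
Rotation angle theta = 2 * 72 = 144 degrees
v' = R*v*~R rotates v by theta.
cos(144deg) = -0.8090, sin(144deg) = 0.5878
v'_1 = 5*cos(144deg) - 1*sin(144deg)
= 5*(-0.8090) - 1*0.5878
= -4.63
v'_2 = 5*sin(144deg) + 1*cos(144deg)
= 5*0.5878 + 1*(-0.8090)
= 2.13
v' = -4.63*e1 + 2.13*e2


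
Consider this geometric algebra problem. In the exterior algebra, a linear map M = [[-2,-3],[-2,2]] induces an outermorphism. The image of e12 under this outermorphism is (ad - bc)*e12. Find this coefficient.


The outermorphism of a linear map f sends e1^e2 to f(e1)^f(e2).
f(e1) = -2*e1 - 2*e2
f(e2) = -3*e1 + 2*e2
f(e1) ^ f(e2) = (-2*e1 - 2*e2) ^ (-3*e1 + 2*e2)
= (-2)*2*e12 + (-2)*(-3)*e21
= (-4 - 6)*e12
= -10*e12
Coefficient = -10


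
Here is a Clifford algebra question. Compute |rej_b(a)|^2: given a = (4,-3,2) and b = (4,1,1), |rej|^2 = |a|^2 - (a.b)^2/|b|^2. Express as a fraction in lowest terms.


|a|^2 = 4^2 + (-3)^2 + 2^2 = 29
|b|^2 = 4^2 + 1^2 + 1^2 = 18
a . b = 4*4 + (-3)*1 + 2*1 = 15
(a.b)^2 = 15^2 = 225
|rej|^2 = 29 - 225/18
= (522 - 225)/18
= 297/18
In lowest terms: 33/2


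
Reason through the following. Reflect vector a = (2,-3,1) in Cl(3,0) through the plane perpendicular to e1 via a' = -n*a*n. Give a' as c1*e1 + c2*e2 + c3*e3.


Reflection formula: a' = -n*a*n, with n = e1 (unit vector, n^2 = 1).
For reflection through hyperplane perp to e1:
The component along e1 flips sign, others stay.
a = (2, -3, 1)
a' = (-2, -3, 1)
a' = -2*e1 - 3*e2 + 1*e3


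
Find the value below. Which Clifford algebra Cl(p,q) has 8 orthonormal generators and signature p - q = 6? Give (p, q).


We need p + q = 8 and p - q = 6.
Adding: 2p = 8 + 6 = 14, so p = 7.
Then q = 8 - 7 = 1.
(p, q) = (7, 1)


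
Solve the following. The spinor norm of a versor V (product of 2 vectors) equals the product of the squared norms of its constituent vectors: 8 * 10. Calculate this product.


Spinor norm N(V) = |v1|^2 * |v2|^2 * ... * |v2|^2
= 8 * 10
Running product: 8, 80
N(V) = 80


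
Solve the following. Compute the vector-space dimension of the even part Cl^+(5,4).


Even subalgebra dimension = 2^(n-1)
n = 5 + 4 = 9
2^(9 - 1) = 2^8 = 256
Verification: sum of C(9,k) for even k = 1 + 36 + 126 + 84 + 9 = 256
Result = 256


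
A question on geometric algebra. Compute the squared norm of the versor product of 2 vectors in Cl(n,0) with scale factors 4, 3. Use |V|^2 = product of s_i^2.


Each vector v_i has |v_i|^2 = s_i^2
Squared scales: 4^2 = 16, 3^2 = 9
|V|^2 = 16 * 9
= 144


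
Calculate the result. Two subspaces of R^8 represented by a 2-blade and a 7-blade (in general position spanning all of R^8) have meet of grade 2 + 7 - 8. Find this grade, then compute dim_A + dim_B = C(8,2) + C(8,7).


Meet grade = grade(A) + grade(B) - n
= 2 + 7 - 8 = 1
C(8,2) = 28
C(8,7) = 8
dim_A + dim_B = 28 + 8 = 36


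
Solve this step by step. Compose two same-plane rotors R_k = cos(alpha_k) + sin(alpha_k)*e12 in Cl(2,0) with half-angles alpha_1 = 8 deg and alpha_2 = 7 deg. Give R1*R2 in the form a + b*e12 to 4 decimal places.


Same-plane rotors commute and their half-angles add:
R1*R2 = cos(a1 + a2) + sin(a1 + a2)*e12.
a1 + a2 = 8 + 7 = 15 deg
cos(15 deg) = 0.9659
sin(15 deg) = 0.2588
R1*R2 = 0.9659 + 0.2588*e12


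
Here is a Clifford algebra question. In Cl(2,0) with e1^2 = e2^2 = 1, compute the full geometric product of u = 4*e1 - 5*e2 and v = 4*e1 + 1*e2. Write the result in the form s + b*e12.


Expand: (4*e1 - 5*e2)(4*e1 + 1*e2)
= 4*4*e1e1 + 4*1*e1e2 + (-5)*4*e2e1 + (-5)*1*e2e2
Using e1^2 = e2^2 = 1, e2e1 = -e1e2:
Scalar part s = 4*4 + (-5)*1 = 16 + (-5) = 11
Bivector part b = 4*1 - (-5)*4 = 4 - (-20) = 24
uv = 11 + 24*e12


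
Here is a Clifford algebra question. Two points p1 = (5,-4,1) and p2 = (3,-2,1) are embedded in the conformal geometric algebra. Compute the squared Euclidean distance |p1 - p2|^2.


p1 - p2 = (2, -2, 0)
|p1 - p2|^2 = 2^2 + (-2)^2 + 0^2
= 4 + 4 + 0
= 8


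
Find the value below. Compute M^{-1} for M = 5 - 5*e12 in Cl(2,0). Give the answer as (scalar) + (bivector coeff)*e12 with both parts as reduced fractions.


M = 5 - 5*e12, where e12^2 = -1.
Since M commutes with its reverse ~M = a - b*e12, M * ~M = a^2 - b^2*e12^2 = a^2 + b^2.
So M^{-1} = ~M / (a^2 + b^2) = (a - b*e12)/(a^2 + b^2).
a^2 + b^2 = 25 + 25 = 50
Scalar part = 5/50 = 1/10
Bivector coeff = 5/50 = 1/10
M^{-1} = 1/10 + 1/10*e12


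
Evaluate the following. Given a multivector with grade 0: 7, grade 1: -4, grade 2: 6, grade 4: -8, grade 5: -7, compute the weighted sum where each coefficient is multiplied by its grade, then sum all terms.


Grade-weighted sum = sum of grade_k * coefficient_k
0*7 = 0
1*(-4) = -4
2*6 = 12
4*(-8) = -32
5*(-7) = -35
Total = 0 + (-4) + 12 + (-32) + (-35) = -59


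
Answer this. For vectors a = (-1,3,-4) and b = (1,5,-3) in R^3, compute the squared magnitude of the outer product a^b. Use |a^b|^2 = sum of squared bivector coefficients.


a wedge b = (a1*b2 - a2*b1)*e12 + (a1*b3 - a3*b1)*e13 + (a2*b3 - a3*b2)*e23
e12 coeff: (-1)*5 - 3*1 = -5 - 3 = -8
e13 coeff: (-1)*(-3) - (-4)*1 = 3 - (-4) = 7
e23 coeff: 3*(-3) - (-4)*5 = -9 - (-20) = 11
|a wedge b|^2 = (-8)^2 + 7^2 + 11^2
= 64 + 49 + 121
= 234


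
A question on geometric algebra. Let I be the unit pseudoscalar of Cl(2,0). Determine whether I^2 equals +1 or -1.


The pseudoscalar I = e1...e_n (product of all n generators) of Cl(p,q) satisfies I^2 = (-1)^(q + n(n-1)/2).
p = 2, q = 0, n = p + q = 2
n(n-1)/2 = 2 * 1 / 2 = 1
Exponent = q + n(n-1)/2 = 0 + 1 = 1
I^2 = (-1)^1 = -1


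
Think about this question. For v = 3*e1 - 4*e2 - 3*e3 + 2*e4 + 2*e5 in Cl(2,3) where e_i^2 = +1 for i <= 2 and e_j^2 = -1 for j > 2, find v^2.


v^2 = sum of c_i^2 * e_i^2
Positive signature terms (e_i^2 = +1): 3^2 + (-4)^2 = 25
Negative signature terms (e_j^2 = -1): (-3)^2 + 2^2 + 2^2 = 17
v^2 = 25 - 17 = 8


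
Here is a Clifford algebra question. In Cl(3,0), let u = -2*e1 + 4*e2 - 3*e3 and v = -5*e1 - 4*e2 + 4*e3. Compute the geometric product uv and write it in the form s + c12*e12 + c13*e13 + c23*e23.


In Cl(3,0): e_i^2 = 1, e_ie_j = -e_je_i for i != j.
Scalar part = u . v = (-2)*(-5) + 4*(-4) + (-3)*4
= 10 + (-16) + (-12) = -18
e12 coeff = (-2)*(-4) - 4*(-5) = 8 - (-20) = 28
e13 coeff = (-2)*4 - (-3)*(-5) = -8 - 15 = -23
e23 coeff = 4*4 - (-3)*(-4) = 16 - 12 = 4
uv = -18 + 28*e12 - 23*e13 + 4*e23


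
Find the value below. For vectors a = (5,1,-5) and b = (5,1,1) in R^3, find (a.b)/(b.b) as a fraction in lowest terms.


Projection coefficient = (a . b) / (b . b)
a . b = 5*5 + 1*1 + (-5)*1
= 25 + 1 + (-5) = 21
b . b = 5^2 + 1^2 + 1^2
= 25 + 1 + 1 = 27
Coefficient = 21/27
In lowest terms: 7/9


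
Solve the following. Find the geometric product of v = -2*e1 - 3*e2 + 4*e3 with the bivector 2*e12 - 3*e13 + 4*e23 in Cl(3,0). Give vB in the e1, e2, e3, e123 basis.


vB has grade-1 (vector) and grade-3 (trivector) parts: vB = (v _| B) + (v ^ B).
Vector part <vB>_1:
  e1: -v2*b12 - v3*b13 = -(-3)*(2) - (4)*(-3) = 18
  e2: v1*b12 - v3*b23 = (-2)*(2) - (4)*(4) = -20
  e3: v1*b13 + v2*b23 = (-2)*(-3) + (-3)*(4) = -6
Trivector part <vB>_3:
  e123: v1*b23 - v2*b13 + v3*b12 = (-2)*(4) - (-3)*(-3) + (4)*(2) = -9
vB = 18*e1 - 20*e2 - 6*e3 - 9*e123


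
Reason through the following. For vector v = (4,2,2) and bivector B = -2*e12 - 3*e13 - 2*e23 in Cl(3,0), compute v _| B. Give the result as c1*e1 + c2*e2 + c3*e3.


Left contraction v _| B = <vB>_1 (grade-1 part of the geometric product vB).
Using e1_|e12 = e2, e2_|e12 = -e1, e1_|e13 = e3, e3_|e13 = -e1, e2_|e23 = e3, e3_|e23 = -e2:
e1 coeff: -v2*b12 - v3*b13 = -(2)*(-2) - (2)*(-3) = 10
e2 coeff: v1*b12 - v3*b23 = (4)*(-2) - (2)*(-2) = -4
e3 coeff: v1*b13 + v2*b23 = (4)*(-3) + (2)*(-2) = -16
v _| B = 10*e1 - 4*e2 - 16*e3


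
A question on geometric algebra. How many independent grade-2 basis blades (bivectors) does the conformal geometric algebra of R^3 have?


The conformal model of R^3 uses Cl(4,1) with m = 3 + 2 = 5 generators.
Number of grade-2 blades = C(m, 2) = C(5, 2)
= 5*4/2 = 10


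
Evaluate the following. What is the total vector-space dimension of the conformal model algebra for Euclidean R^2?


The conformal model of R^2 uses Cl(3,1): the 2 Euclidean generators plus two extra orthogonal generators e+ (e+^2 = +1) and e- (e-^2 = -1), from which the null vectors e0, einf are built.
Number of generators m = 2 + 2 = 4.
dim Cl(p,q) = 2^m = 2^4 = 16


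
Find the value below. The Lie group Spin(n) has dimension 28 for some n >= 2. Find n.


dim Spin(n) = dim so(n) = n(n-1)/2.
Solve n(n-1)/2 = 28, i.e. n^2 - n - 56 = 0.
Discriminant = 1 + 8*28 = 225
n = (1 + sqrt(225))/2 = (1 + 15)/2 = 8


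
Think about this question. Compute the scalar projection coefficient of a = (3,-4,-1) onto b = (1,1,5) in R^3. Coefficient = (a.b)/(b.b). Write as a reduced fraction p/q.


Projection coefficient = (a . b) / (b . b)
a . b = 3*1 + (-4)*1 + (-1)*5
= 3 + (-4) + (-5) = -6
b . b = 1^2 + 1^2 + 5^2
= 1 + 1 + 25 = 27
Coefficient = -6/27
In lowest terms: -2/9


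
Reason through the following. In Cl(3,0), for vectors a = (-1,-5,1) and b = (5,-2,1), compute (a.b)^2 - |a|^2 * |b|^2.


a . b = (-1)*5 + (-5)*(-2) + 1*1
= -5 + 10 + 1 = 6
|a|^2 = (-1)^2 + (-5)^2 + 1^2 = 27
|b|^2 = 5^2 + (-2)^2 + 1^2 = 30
(a.b)^2 = 6^2 = 36
|a|^2 * |b|^2 = 27 * 30 = 810
Result = 36 - 810 = -774


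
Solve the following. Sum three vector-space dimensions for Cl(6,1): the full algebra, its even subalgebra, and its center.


n = 6 + 1 = 7
Total dim = 2^7 = 128
Even subalgebra dim = 2^6 = 64
n is odd, so center dim = 2
Sum = 128 + 64 + 2 = 194


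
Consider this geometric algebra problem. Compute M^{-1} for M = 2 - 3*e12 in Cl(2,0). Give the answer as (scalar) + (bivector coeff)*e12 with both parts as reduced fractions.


M = 2 - 3*e12, where e12^2 = -1.
Since M commutes with its reverse ~M = a - b*e12, M * ~M = a^2 - b^2*e12^2 = a^2 + b^2.
So M^{-1} = ~M / (a^2 + b^2) = (a - b*e12)/(a^2 + b^2).
a^2 + b^2 = 4 + 9 = 13
Scalar part = 2/13 = 2/13
Bivector coeff = 3/13 = 3/13
M^{-1} = 2/13 + 3/13*e12


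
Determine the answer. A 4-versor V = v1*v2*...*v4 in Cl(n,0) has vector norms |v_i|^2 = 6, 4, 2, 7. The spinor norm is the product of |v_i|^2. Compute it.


Spinor norm N(V) = |v1|^2 * |v2|^2 * ... * |v4|^2
= 6 * 4 * 2 * 7
Running product: 6, 24, 48, 336
N(V) = 336


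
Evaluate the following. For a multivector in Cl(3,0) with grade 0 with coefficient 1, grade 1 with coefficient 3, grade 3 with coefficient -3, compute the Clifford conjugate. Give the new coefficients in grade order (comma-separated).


Clifford conjugate sign for grade k: (-1)^(k(k+1)/2)
Grade 0: (-1)^(0*1/2) = (-1)^0 = 1, coeff 1 -> 1
Grade 1: (-1)^(1*2/2) = (-1)^1 = -1, coeff 3 -> -3
Grade 3: (-1)^(3*4/2) = (-1)^6 = 1, coeff -3 -> -3
Conjugated coefficients: 1, -3, -3


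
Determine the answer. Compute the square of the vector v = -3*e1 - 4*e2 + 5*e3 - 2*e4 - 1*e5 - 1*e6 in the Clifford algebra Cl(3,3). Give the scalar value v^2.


v^2 = sum of c_i^2 * e_i^2
Positive signature terms (e_i^2 = +1): (-3)^2 + (-4)^2 + 5^2 = 50
Negative signature terms (e_j^2 = -1): (-2)^2 + (-1)^2 + (-1)^2 = 6
v^2 = 50 - 6 = 44


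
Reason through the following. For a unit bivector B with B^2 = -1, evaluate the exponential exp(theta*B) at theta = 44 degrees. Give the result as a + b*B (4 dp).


For a unit bivector B with B^2 = -1, the exponential series gives
e^(theta*B) = cos(theta) + sin(theta)*B (the GA analogue of Euler's formula).
theta = 44 degrees = 0.767945 rad
cos(44 deg) = 0.7193
sin(44 deg) = 0.6947
exp(theta*B) = 0.7193 + 0.6947*B


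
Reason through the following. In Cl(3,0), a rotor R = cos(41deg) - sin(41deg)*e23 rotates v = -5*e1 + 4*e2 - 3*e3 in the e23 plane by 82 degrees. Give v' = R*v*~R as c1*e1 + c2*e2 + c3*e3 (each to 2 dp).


Rotor R = cos(41deg) - sin(41deg)*e23
Rotation angle theta = 2 * 41 = 82 degrees in the e23 plane (e2 -> e3).
The component perpendicular to the plane (e1) is invariant: v'_1 = v1 = -5.00
cos(82deg) = 0.1392, sin(82deg) = 0.9903
v'_2 = v2*cos(theta) - v3*sin(theta) = 4*0.1392 - (-3)*0.9903 = 3.53
v'_3 = v2*sin(theta) + v3*cos(theta) = 4*0.9903 + (-3)*0.1392 = 3.54
v' = -5.00*e1 + 3.53*e2 + 3.54*e3


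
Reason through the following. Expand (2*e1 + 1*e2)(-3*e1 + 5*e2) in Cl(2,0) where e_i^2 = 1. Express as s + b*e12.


Expand: (2*e1 + 1*e2)(-3*e1 + 5*e2)
= 2*(-3)*e1e1 + 2*5*e1e2 + 1*(-3)*e2e1 + 1*5*e2e2
Using e1^2 = e2^2 = 1, e2e1 = -e1e2:
Scalar part s = 2*(-3) + 1*5 = -6 + 5 = -1
Bivector part b = 2*5 - 1*(-3) = 10 - (-3) = 13
uv = -1 + 13*e12


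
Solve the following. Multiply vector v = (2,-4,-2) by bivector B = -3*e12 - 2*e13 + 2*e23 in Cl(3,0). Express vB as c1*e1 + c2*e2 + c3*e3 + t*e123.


vB has grade-1 (vector) and grade-3 (trivector) parts: vB = (v _| B) + (v ^ B).
Vector part <vB>_1:
  e1: -v2*b12 - v3*b13 = -(-4)*(-3) - (-2)*(-2) = -16
  e2: v1*b12 - v3*b23 = (2)*(-3) - (-2)*(2) = -2
  e3: v1*b13 + v2*b23 = (2)*(-2) + (-4)*(2) = -12
Trivector part <vB>_3:
  e123: v1*b23 - v2*b13 + v3*b12 = (2)*(2) - (-4)*(-2) + (-2)*(-3) = 2
vB = -16*e1 - 2*e2 - 12*e3 + 2*e123


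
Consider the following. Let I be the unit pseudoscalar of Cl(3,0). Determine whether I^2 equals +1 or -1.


The pseudoscalar I = e1...e_n (product of all n generators) of Cl(p,q) satisfies I^2 = (-1)^(q + n(n-1)/2).
p = 3, q = 0, n = p + q = 3
n(n-1)/2 = 3 * 2 / 2 = 3
Exponent = q + n(n-1)/2 = 0 + 3 = 3
I^2 = (-1)^3 = -1


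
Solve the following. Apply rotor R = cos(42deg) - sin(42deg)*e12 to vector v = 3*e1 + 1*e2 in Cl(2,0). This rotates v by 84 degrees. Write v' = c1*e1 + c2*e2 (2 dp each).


Rotor R = cos(42deg) - sin(42deg)*e12
Rotation angle theta = 2 * 42 = 84 degrees
v' = R*v*~R rotates v by theta.
cos(84deg) = 0.1045, sin(84deg) = 0.9945
v'_1 = 3*cos(84deg) - 1*sin(84deg)
= 3*0.1045 - 1*0.9945
= -0.68
v'_2 = 3*sin(84deg) + 1*cos(84deg)
= 3*0.9945 + 1*0.1045
= 3.09
v' = -0.68*e1 + 3.09*e2


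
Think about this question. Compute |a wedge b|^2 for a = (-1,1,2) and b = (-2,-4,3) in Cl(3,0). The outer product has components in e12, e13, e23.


a wedge b = (a1*b2 - a2*b1)*e12 + (a1*b3 - a3*b1)*e13 + (a2*b3 - a3*b2)*e23
e12 coeff: (-1)*(-4) - 1*(-2) = 4 - (-2) = 6
e13 coeff: (-1)*3 - 2*(-2) = -3 - (-4) = 1
e23 coeff: 1*3 - 2*(-4) = 3 - (-8) = 11
|a wedge b|^2 = 6^2 + 1^2 + 11^2
= 36 + 1 + 121
= 158


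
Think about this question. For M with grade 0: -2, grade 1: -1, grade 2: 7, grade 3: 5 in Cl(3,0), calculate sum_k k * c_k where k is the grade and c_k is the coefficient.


Grade-weighted sum = sum of grade_k * coefficient_k
0*(-2) = 0
1*(-1) = -1
2*7 = 14
3*5 = 15
Total = 0 + (-1) + 14 + 15 = 28


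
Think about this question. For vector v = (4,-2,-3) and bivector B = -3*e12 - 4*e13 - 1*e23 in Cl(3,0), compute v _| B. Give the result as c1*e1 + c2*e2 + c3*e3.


Left contraction v _| B = <vB>_1 (grade-1 part of the geometric product vB).
Using e1_|e12 = e2, e2_|e12 = -e1, e1_|e13 = e3, e3_|e13 = -e1, e2_|e23 = e3, e3_|e23 = -e2:
e1 coeff: -v2*b12 - v3*b13 = -(-2)*(-3) - (-3)*(-4) = -18
e2 coeff: v1*b12 - v3*b23 = (4)*(-3) - (-3)*(-1) = -15
e3 coeff: v1*b13 + v2*b23 = (4)*(-4) + (-2)*(-1) = -14
v _| B = -18*e1 - 15*e2 - 14*e3


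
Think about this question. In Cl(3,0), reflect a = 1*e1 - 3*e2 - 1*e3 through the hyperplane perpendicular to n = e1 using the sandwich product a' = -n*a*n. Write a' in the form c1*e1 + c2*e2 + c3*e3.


Reflection formula: a' = -n*a*n, with n = e1 (unit vector, n^2 = 1).
For reflection through hyperplane perp to e1:
The component along e1 flips sign, others stay.
a = (1, -3, -1)
a' = (-1, -3, -1)
a' = -1*e1 - 3*e2 - 1*e3


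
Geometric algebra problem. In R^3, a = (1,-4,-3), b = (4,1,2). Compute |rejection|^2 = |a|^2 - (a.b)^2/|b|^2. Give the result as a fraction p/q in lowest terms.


|a|^2 = 1^2 + (-4)^2 + (-3)^2 = 26
|b|^2 = 4^2 + 1^2 + 2^2 = 21
a . b = 1*4 + (-4)*1 + (-3)*2 = -6
(a.b)^2 = (-6)^2 = 36
|rej|^2 = 26 - 36/21
= (546 - 36)/21
= 510/21
In lowest terms: 170/7


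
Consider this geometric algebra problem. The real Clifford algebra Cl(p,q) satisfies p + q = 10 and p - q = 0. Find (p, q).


We need p + q = 10 and p - q = 0.
Adding: 2p = 10 + 0 = 10, so p = 5.
Then q = 10 - 5 = 5.
(p, q) = (5, 5)


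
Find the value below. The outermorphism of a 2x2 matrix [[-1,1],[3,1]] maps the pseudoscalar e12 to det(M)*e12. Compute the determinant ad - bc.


The outermorphism of a linear map f sends e1^e2 to f(e1)^f(e2).
f(e1) = -1*e1 + 3*e2
f(e2) = 1*e1 + 1*e2
f(e1) ^ f(e2) = (-1*e1 + 3*e2) ^ (1*e1 + 1*e2)
= (-1)*1*e12 + 3*1*e21
= (-1 - 3)*e12
= -4*e12
Coefficient = -4


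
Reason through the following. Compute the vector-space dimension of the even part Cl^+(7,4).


Even subalgebra dimension = 2^(n-1)
n = 7 + 4 = 11
2^(11 - 1) = 2^10 = 1024
Verification: sum of C(11,k) for even k = 1 + 55 + 330 + 462 + 165 + 11 = 1024
Result = 1024


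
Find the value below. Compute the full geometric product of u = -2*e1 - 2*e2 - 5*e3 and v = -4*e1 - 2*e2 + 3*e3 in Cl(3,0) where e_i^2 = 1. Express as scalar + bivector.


In Cl(3,0): e_i^2 = 1, e_ie_j = -e_je_i for i != j.
Scalar part = u . v = (-2)*(-4) + (-2)*(-2) + (-5)*3
= 8 + 4 + (-15) = -3
e12 coeff = (-2)*(-2) - (-2)*(-4) = 4 - 8 = -4
e13 coeff = (-2)*3 - (-5)*(-4) = -6 - 20 = -26
e23 coeff = (-2)*3 - (-5)*(-2) = -6 - 10 = -16
uv = -3 - 4*e12 - 26*e13 - 16*e23


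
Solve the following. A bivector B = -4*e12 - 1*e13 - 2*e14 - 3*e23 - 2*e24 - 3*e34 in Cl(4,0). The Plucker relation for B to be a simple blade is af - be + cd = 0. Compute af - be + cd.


Plucker relation: af - be + cd
a*f = (-4)*(-3) = 12
b*e = (-1)*(-2) = 2
c*d = (-2)*(-3) = 6
af - be + cd = 12 - 2 + 6
= 16


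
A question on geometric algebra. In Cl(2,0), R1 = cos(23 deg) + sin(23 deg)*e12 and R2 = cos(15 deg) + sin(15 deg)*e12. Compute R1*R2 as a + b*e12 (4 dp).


Same-plane rotors commute and their half-angles add:
R1*R2 = cos(a1 + a2) + sin(a1 + a2)*e12.
a1 + a2 = 23 + 15 = 38 deg
cos(38 deg) = 0.7880
sin(38 deg) = 0.6157
R1*R2 = 0.7880 + 0.6157*e12


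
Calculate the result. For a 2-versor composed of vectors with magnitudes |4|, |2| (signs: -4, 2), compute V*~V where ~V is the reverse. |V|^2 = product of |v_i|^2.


Each vector v_i has |v_i|^2 = s_i^2
Squared scales: (-4)^2 = 16, 2^2 = 4
|V|^2 = 16 * 4
= 64


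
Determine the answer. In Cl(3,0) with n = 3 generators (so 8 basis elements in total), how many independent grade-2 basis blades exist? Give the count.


Number of grade-k basis blades in Cl(p,q) with n = p + q is C(n, k).
n = 3 + 0 = 3
C(3, 2) = 3! / (2! * 1!)
= 6 / (2 * 1)
= 3


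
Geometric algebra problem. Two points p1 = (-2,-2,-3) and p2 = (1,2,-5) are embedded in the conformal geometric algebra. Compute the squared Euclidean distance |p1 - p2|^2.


p1 - p2 = (-3, -4, 2)
|p1 - p2|^2 = (-3)^2 + (-4)^2 + 2^2
= 9 + 16 + 4
= 29


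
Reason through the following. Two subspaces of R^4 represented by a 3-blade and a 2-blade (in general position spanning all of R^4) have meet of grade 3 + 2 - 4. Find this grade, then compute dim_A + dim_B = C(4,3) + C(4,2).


Meet grade = grade(A) + grade(B) - n
= 3 + 2 - 4 = 1
C(4,3) = 4
C(4,2) = 6
dim_A + dim_B = 4 + 6 = 10


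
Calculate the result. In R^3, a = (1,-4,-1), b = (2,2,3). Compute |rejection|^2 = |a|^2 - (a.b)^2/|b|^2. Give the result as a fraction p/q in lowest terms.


|a|^2 = 1^2 + (-4)^2 + (-1)^2 = 18
|b|^2 = 2^2 + 2^2 + 3^2 = 17
a . b = 1*2 + (-4)*2 + (-1)*3 = -9
(a.b)^2 = (-9)^2 = 81
|rej|^2 = 18 - 81/17
= (306 - 81)/17
= 225/17
In lowest terms: 225/17


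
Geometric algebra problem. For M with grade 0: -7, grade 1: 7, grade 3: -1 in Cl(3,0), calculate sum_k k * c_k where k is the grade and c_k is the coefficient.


Grade-weighted sum = sum of grade_k * coefficient_k
0*(-7) = 0
1*7 = 7
3*(-1) = -3
Total = 0 + 7 + (-3) = 4


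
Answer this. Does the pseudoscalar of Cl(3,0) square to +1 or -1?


The pseudoscalar I = e1...e_n (product of all n generators) of Cl(p,q) satisfies I^2 = (-1)^(q + n(n-1)/2).
p = 3, q = 0, n = p + q = 3
n(n-1)/2 = 3 * 2 / 2 = 3
Exponent = q + n(n-1)/2 = 0 + 3 = 3
I^2 = (-1)^3 = -1


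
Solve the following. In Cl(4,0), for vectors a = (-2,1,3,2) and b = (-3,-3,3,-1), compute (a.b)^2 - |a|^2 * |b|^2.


a . b = (-2)*(-3) + 1*(-3) + 3*3 + 2*(-1)
= 6 + (-3) + 9 + (-2) = 10
|a|^2 = (-2)^2 + 1^2 + 3^2 + 2^2 = 18
|b|^2 = (-3)^2 + (-3)^2 + 3^2 + (-1)^2 = 28
(a.b)^2 = 10^2 = 100
|a|^2 * |b|^2 = 18 * 28 = 504
Result = 100 - 504 = -404


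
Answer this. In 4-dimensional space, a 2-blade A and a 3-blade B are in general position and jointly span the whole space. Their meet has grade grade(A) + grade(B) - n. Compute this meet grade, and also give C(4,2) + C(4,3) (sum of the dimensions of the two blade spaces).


Meet grade = grade(A) + grade(B) - n
= 2 + 3 - 4 = 1
C(4,2) = 6
C(4,3) = 4
dim_A + dim_B = 6 + 4 = 10


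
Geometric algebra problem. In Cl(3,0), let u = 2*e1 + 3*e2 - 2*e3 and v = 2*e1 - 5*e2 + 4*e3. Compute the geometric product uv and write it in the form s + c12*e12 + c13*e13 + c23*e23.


In Cl(3,0): e_i^2 = 1, e_ie_j = -e_je_i for i != j.
Scalar part = u . v = 2*2 + 3*(-5) + (-2)*4
= 4 + (-15) + (-8) = -19
e12 coeff = 2*(-5) - 3*2 = -10 - 6 = -16
e13 coeff = 2*4 - (-2)*2 = 8 - (-4) = 12
e23 coeff = 3*4 - (-2)*(-5) = 12 - 10 = 2
uv = -19 - 16*e12 + 12*e13 + 2*e23


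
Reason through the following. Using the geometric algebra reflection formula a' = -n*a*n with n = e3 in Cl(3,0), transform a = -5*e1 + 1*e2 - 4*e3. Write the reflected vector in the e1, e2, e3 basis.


Reflection formula: a' = -n*a*n, with n = e3 (unit vector, n^2 = 1).
For reflection through hyperplane perp to e3:
The component along e3 flips sign, others stay.
a = (-5, 1, -4)
a' = (-5, 1, 4)
a' = -5*e1 + 1*e2 + 4*e3


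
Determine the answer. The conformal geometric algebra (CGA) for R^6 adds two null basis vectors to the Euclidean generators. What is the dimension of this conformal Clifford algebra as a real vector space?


The conformal model of R^6 uses Cl(7,1): the 6 Euclidean generators plus two extra orthogonal generators e+ (e+^2 = +1) and e- (e-^2 = -1), from which the null vectors e0, einf are built.
Number of generators m = 6 + 2 = 8.
dim Cl(p,q) = 2^m = 2^8 = 256


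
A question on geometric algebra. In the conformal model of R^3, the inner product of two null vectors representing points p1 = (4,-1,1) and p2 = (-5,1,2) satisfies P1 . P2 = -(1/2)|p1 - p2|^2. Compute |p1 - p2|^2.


p1 - p2 = (9, -2, -1)
|p1 - p2|^2 = 9^2 + (-2)^2 + (-1)^2
= 81 + 4 + 1
= 86


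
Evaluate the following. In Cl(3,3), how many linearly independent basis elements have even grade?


Even subalgebra dimension = 2^(n-1)
n = 3 + 3 = 6
2^(6 - 1) = 2^5 = 32
Verification: sum of C(6,k) for even k = 1 + 15 + 15 + 1 = 32
Result = 32


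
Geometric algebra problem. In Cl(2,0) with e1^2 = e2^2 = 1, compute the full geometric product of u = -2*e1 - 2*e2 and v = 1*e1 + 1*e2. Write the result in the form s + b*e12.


Expand: (-2*e1 - 2*e2)(1*e1 + 1*e2)
= (-2)*1*e1e1 + (-2)*1*e1e2 + (-2)*1*e2e1 + (-2)*1*e2e2
Using e1^2 = e2^2 = 1, e2e1 = -e1e2:
Scalar part s = (-2)*1 + (-2)*1 = -2 + (-2) = -4
Bivector part b = (-2)*1 - (-2)*1 = -2 - (-2) = 0
uv = -4 + 0*e12


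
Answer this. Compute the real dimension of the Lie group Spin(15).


Spin(n) double-covers SO(n); both have Lie algebra so(n) of dimension n(n-1)/2.
n = 15
n(n-1) = 15 * 14 = 210
dim Spin(15) = 210/2 = 105


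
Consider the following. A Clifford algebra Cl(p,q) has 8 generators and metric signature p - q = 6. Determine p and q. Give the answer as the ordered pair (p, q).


We need p + q = 8 and p - q = 6.
Adding: 2p = 8 + 6 = 14, so p = 7.
Then q = 8 - 7 = 1.
(p, q) = (7, 1)


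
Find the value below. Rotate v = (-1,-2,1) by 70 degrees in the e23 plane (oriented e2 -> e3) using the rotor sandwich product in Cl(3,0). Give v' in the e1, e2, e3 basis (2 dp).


Rotor R = cos(35deg) - sin(35deg)*e23
Rotation angle theta = 2 * 35 = 70 degrees in the e23 plane (e2 -> e3).
The component perpendicular to the plane (e1) is invariant: v'_1 = v1 = -1.00
cos(70deg) = 0.3420, sin(70deg) = 0.9397
v'_2 = v2*cos(theta) - v3*sin(theta) = -2*0.3420 - 1*0.9397 = -1.62
v'_3 = v2*sin(theta) + v3*cos(theta) = -2*0.9397 + 1*0.3420 = -1.54
v' = -1.00*e1 - 1.62*e2 - 1.54*e3


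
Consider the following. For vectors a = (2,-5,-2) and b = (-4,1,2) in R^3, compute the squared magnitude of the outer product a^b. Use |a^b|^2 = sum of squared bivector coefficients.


a wedge b = (a1*b2 - a2*b1)*e12 + (a1*b3 - a3*b1)*e13 + (a2*b3 - a3*b2)*e23
e12 coeff: 2*1 - (-5)*(-4) = 2 - 20 = -18
e13 coeff: 2*2 - (-2)*(-4) = 4 - 8 = -4
e23 coeff: (-5)*2 - (-2)*1 = -10 - (-2) = -8
|a wedge b|^2 = (-18)^2 + (-4)^2 + (-8)^2
= 324 + 16 + 64
= 404


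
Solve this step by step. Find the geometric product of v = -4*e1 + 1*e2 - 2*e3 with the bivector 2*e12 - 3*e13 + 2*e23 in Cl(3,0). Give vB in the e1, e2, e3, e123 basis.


vB has grade-1 (vector) and grade-3 (trivector) parts: vB = (v _| B) + (v ^ B).
Vector part <vB>_1:
  e1: -v2*b12 - v3*b13 = -(1)*(2) - (-2)*(-3) = -8
  e2: v1*b12 - v3*b23 = (-4)*(2) - (-2)*(2) = -4
  e3: v1*b13 + v2*b23 = (-4)*(-3) + (1)*(2) = 14
Trivector part <vB>_3:
  e123: v1*b23 - v2*b13 + v3*b12 = (-4)*(2) - (1)*(-3) + (-2)*(2) = -9
vB = -8*e1 - 4*e2 + 14*e3 - 9*e123


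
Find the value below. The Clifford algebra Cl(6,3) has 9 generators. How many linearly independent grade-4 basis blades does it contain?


Number of grade-k basis blades in Cl(p,q) with n = p + q is C(n, k).
n = 6 + 3 = 9
C(9, 4) = 9! / (4! * 5!)
= 362880 / (24 * 120)
= 126


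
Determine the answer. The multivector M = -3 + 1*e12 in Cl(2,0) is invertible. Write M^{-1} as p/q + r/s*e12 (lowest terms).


M = -3 + 1*e12, where e12^2 = -1.
Since M commutes with its reverse ~M = a - b*e12, M * ~M = a^2 - b^2*e12^2 = a^2 + b^2.
So M^{-1} = ~M / (a^2 + b^2) = (a - b*e12)/(a^2 + b^2).
a^2 + b^2 = 9 + 1 = 10
Scalar part = -3/10 = -3/10
Bivector coeff = -1/10 = -1/10
M^{-1} = -3/10 - 1/10*e12


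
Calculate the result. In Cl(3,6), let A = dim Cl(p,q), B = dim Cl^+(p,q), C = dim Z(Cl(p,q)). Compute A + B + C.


n = 3 + 6 = 9
Total dim = 2^9 = 512
Even subalgebra dim = 2^8 = 256
n is odd, so center dim = 2
Sum = 512 + 256 + 2 = 770


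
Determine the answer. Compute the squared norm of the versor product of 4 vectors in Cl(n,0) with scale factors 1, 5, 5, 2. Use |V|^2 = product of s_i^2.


Each vector v_i has |v_i|^2 = s_i^2
Squared scales: 1^2 = 1, 5^2 = 25, 5^2 = 25, 2^2 = 4
|V|^2 = 1 * 25 * 25 * 4
= 2500


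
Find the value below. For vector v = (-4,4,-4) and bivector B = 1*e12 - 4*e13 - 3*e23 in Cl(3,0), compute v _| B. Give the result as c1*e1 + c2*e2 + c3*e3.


Left contraction v _| B = <vB>_1 (grade-1 part of the geometric product vB).
Using e1_|e12 = e2, e2_|e12 = -e1, e1_|e13 = e3, e3_|e13 = -e1, e2_|e23 = e3, e3_|e23 = -e2:
e1 coeff: -v2*b12 - v3*b13 = -(4)*(1) - (-4)*(-4) = -20
e2 coeff: v1*b12 - v3*b23 = (-4)*(1) - (-4)*(-3) = -16
e3 coeff: v1*b13 + v2*b23 = (-4)*(-4) + (4)*(-3) = 4
v _| B = -20*e1 - 16*e2 + 4*e3


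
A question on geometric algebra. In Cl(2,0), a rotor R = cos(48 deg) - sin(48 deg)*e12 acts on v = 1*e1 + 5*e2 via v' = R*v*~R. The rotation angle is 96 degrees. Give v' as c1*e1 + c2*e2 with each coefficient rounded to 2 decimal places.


Rotor R = cos(48deg) - sin(48deg)*e12
Rotation angle theta = 2 * 48 = 96 degrees
v' = R*v*~R rotates v by theta.
cos(96deg) = -0.1045, sin(96deg) = 0.9945
v'_1 = 1*cos(96deg) - 5*sin(96deg)
= 1*(-0.1045) - 5*0.9945
= -5.08
v'_2 = 1*sin(96deg) + 5*cos(96deg)
= 1*0.9945 + 5*(-0.1045)
= 0.47
v' = -5.08*e1 + 0.47*e2


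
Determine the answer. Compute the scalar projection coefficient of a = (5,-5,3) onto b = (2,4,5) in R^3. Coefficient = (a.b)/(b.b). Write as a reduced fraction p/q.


Projection coefficient = (a . b) / (b . b)
a . b = 5*2 + (-5)*4 + 3*5
= 10 + (-20) + 15 = 5
b . b = 2^2 + 4^2 + 5^2
= 4 + 16 + 25 = 45
Coefficient = 5/45
In lowest terms: 1/9


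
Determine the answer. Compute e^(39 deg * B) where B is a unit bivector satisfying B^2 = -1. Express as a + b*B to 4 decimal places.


For a unit bivector B with B^2 = -1, the exponential series gives
e^(theta*B) = cos(theta) + sin(theta)*B (the GA analogue of Euler's formula).
theta = 39 degrees = 0.680678 rad
cos(39 deg) = 0.7771
sin(39 deg) = 0.6293
exp(theta*B) = 0.7771 + 0.6293*B


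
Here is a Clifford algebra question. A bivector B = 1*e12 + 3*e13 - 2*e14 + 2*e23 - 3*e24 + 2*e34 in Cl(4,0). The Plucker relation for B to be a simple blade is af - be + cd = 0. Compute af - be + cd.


Plucker relation: af - be + cd
a*f = 1*2 = 2
b*e = 3*(-3) = -9
c*d = (-2)*2 = -4
af - be + cd = 2 - (-9) + (-4)
= 7


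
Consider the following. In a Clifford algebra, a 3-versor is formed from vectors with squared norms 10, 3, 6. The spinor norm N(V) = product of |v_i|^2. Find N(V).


Spinor norm N(V) = |v1|^2 * |v2|^2 * ... * |v3|^2
= 10 * 3 * 6
Running product: 10, 30, 180
N(V) = 180


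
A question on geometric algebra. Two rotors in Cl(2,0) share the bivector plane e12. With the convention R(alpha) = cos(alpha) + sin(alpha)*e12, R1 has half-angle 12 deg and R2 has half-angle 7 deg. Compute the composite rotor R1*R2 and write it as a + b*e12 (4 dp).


Same-plane rotors commute and their half-angles add:
R1*R2 = cos(a1 + a2) + sin(a1 + a2)*e12.
a1 + a2 = 12 + 7 = 19 deg
cos(19 deg) = 0.9455
sin(19 deg) = 0.3256
R1*R2 = 0.9455 + 0.3256*e12


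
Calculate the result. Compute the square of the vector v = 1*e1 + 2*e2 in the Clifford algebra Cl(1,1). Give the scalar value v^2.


v^2 = sum of c_i^2 * e_i^2
Positive signature terms (e_i^2 = +1): 1^2 = 1
Negative signature terms (e_j^2 = -1): 2^2 = 4
v^2 = 1 - 4 = -3


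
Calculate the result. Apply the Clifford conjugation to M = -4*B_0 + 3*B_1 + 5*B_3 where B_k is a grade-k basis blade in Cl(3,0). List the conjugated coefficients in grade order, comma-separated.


Clifford conjugate sign for grade k: (-1)^(k(k+1)/2)
Grade 0: (-1)^(0*1/2) = (-1)^0 = 1, coeff -4 -> -4
Grade 1: (-1)^(1*2/2) = (-1)^1 = -1, coeff 3 -> -3
Grade 3: (-1)^(3*4/2) = (-1)^6 = 1, coeff 5 -> 5
Conjugated coefficients: -4, -3, 5


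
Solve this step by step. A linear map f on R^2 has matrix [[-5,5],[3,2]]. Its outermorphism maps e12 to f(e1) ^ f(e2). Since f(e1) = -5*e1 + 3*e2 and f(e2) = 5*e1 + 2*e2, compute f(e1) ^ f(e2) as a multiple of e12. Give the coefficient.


The outermorphism of a linear map f sends e1^e2 to f(e1)^f(e2).
f(e1) = -5*e1 + 3*e2
f(e2) = 5*e1 + 2*e2
f(e1) ^ f(e2) = (-5*e1 + 3*e2) ^ (5*e1 + 2*e2)
= (-5)*2*e12 + 3*5*e21
= (-10 - 15)*e12
= -25*e12
Coefficient = -25


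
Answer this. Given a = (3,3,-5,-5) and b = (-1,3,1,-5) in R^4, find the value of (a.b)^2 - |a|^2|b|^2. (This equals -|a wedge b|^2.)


a . b = 3*(-1) + 3*3 + (-5)*1 + (-5)*(-5)
= -3 + 9 + (-5) + 25 = 26
|a|^2 = 3^2 + 3^2 + (-5)^2 + (-5)^2 = 68
|b|^2 = (-1)^2 + 3^2 + 1^2 + (-5)^2 = 36
(a.b)^2 = 26^2 = 676
|a|^2 * |b|^2 = 68 * 36 = 2448
Result = 676 - 2448 = -1772


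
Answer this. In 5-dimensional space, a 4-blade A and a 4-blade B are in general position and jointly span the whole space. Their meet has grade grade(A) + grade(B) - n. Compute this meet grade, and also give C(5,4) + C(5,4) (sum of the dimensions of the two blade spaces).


Meet grade = grade(A) + grade(B) - n
= 4 + 4 - 5 = 3
C(5,4) = 5
C(5,4) = 5
dim_A + dim_B = 5 + 5 = 10


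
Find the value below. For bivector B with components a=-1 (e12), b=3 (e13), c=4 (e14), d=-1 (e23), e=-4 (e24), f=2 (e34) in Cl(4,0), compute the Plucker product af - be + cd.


Plucker relation: af - be + cd
a*f = (-1)*2 = -2
b*e = 3*(-4) = -12
c*d = 4*(-1) = -4
af - be + cd = -2 - (-12) + (-4)
= 6


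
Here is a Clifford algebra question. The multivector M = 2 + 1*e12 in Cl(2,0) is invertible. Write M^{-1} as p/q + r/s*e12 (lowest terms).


M = 2 + 1*e12, where e12^2 = -1.
Since M commutes with its reverse ~M = a - b*e12, M * ~M = a^2 - b^2*e12^2 = a^2 + b^2.
So M^{-1} = ~M / (a^2 + b^2) = (a - b*e12)/(a^2 + b^2).
a^2 + b^2 = 4 + 1 = 5
Scalar part = 2/5 = 2/5
Bivector coeff = -1/5 = -1/5
M^{-1} = 2/5 - 1/5*e12


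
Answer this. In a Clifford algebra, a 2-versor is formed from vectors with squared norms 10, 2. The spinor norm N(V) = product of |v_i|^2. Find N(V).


Spinor norm N(V) = |v1|^2 * |v2|^2 * ... * |v2|^2
= 10 * 2
Running product: 10, 20
N(V) = 20


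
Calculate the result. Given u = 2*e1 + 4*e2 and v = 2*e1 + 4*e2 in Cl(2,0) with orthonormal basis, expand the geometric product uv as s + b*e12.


Expand: (2*e1 + 4*e2)(2*e1 + 4*e2)
= 2*2*e1e1 + 2*4*e1e2 + 4*2*e2e1 + 4*4*e2e2
Using e1^2 = e2^2 = 1, e2e1 = -e1e2:
Scalar part s = 2*2 + 4*4 = 4 + 16 = 20
Bivector part b = 2*4 - 4*2 = 8 - 8 = 0
uv = 20 + 0*e12


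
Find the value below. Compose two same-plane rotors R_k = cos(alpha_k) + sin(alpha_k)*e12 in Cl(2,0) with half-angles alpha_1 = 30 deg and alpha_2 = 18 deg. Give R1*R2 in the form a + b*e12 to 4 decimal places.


Same-plane rotors commute and their half-angles add:
R1*R2 = cos(a1 + a2) + sin(a1 + a2)*e12.
a1 + a2 = 30 + 18 = 48 deg
cos(48 deg) = 0.6691
sin(48 deg) = 0.7431
R1*R2 = 0.6691 + 0.7431*e12


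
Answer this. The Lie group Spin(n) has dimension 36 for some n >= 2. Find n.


dim Spin(n) = dim so(n) = n(n-1)/2.
Solve n(n-1)/2 = 36, i.e. n^2 - n - 72 = 0.
Discriminant = 1 + 8*36 = 289
n = (1 + sqrt(289))/2 = (1 + 17)/2 = 9


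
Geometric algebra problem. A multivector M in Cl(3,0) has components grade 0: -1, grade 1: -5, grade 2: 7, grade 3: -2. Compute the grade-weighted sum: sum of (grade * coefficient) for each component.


Grade-weighted sum = sum of grade_k * coefficient_k
0*(-1) = 0
1*(-5) = -5
2*7 = 14
3*(-2) = -6
Total = 0 + (-5) + 14 + (-6) = 3


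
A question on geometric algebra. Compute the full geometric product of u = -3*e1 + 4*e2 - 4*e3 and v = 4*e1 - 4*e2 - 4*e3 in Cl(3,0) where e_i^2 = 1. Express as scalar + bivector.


In Cl(3,0): e_i^2 = 1, e_ie_j = -e_je_i for i != j.
Scalar part = u . v = (-3)*4 + 4*(-4) + (-4)*(-4)
= -12 + (-16) + 16 = -12
e12 coeff = (-3)*(-4) - 4*4 = 12 - 16 = -4
e13 coeff = (-3)*(-4) - (-4)*4 = 12 - (-16) = 28
e23 coeff = 4*(-4) - (-4)*(-4) = -16 - 16 = -32
uv = -12 - 4*e12 + 28*e13 - 32*e23


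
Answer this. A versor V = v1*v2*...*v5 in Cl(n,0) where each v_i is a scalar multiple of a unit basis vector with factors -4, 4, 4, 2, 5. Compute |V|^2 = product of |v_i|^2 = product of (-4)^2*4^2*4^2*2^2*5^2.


Each vector v_i has |v_i|^2 = s_i^2
Squared scales: (-4)^2 = 16, 4^2 = 16, 4^2 = 16, 2^2 = 4, 5^2 = 25
|V|^2 = 16 * 16 * 16 * 4 * 25
= 409600


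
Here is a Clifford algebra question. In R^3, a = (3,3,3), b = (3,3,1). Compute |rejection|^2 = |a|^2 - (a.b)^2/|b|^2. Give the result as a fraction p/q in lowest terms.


|a|^2 = 3^2 + 3^2 + 3^2 = 27
|b|^2 = 3^2 + 3^2 + 1^2 = 19
a . b = 3*3 + 3*3 + 3*1 = 21
(a.b)^2 = 21^2 = 441
|rej|^2 = 27 - 441/19
= (513 - 441)/19
= 72/19
In lowest terms: 72/19


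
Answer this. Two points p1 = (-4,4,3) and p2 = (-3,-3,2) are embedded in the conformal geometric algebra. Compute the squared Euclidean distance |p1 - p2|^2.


p1 - p2 = (-1, 7, 1)
|p1 - p2|^2 = (-1)^2 + 7^2 + 1^2
= 1 + 49 + 1
= 51


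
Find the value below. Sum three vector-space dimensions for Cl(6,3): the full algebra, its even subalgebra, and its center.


n = 6 + 3 = 9
Total dim = 2^9 = 512
Even subalgebra dim = 2^8 = 256
n is odd, so center dim = 2
Sum = 512 + 256 + 2 = 770


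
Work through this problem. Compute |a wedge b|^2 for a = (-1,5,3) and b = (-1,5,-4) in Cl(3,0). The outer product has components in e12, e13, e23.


a wedge b = (a1*b2 - a2*b1)*e12 + (a1*b3 - a3*b1)*e13 + (a2*b3 - a3*b2)*e23
e12 coeff: (-1)*5 - 5*(-1) = -5 - (-5) = 0
e13 coeff: (-1)*(-4) - 3*(-1) = 4 - (-3) = 7
e23 coeff: 5*(-4) - 3*5 = -20 - 15 = -35
|a wedge b|^2 = 0^2 + 7^2 + (-35)^2
= 0 + 49 + 1225
= 1274


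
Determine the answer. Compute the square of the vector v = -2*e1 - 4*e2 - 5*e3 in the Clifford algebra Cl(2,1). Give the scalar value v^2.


v^2 = sum of c_i^2 * e_i^2
Positive signature terms (e_i^2 = +1): (-2)^2 + (-4)^2 = 20
Negative signature terms (e_j^2 = -1): (-5)^2 = 25
v^2 = 20 - 25 = -5


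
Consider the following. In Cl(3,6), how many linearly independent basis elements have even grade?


Even subalgebra dimension = 2^(n-1)
n = 3 + 6 = 9
2^(9 - 1) = 2^8 = 256
Verification: sum of C(9,k) for even k = 1 + 36 + 126 + 84 + 9 = 256
Result = 256


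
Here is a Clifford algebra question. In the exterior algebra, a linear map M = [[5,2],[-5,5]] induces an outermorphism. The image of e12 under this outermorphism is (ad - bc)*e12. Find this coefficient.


The outermorphism of a linear map f sends e1^e2 to f(e1)^f(e2).
f(e1) = 5*e1 - 5*e2
f(e2) = 2*e1 + 5*e2
f(e1) ^ f(e2) = (5*e1 - 5*e2) ^ (2*e1 + 5*e2)
= 5*5*e12 + (-5)*2*e21
= (25 - (-10))*e12
= 35*e12
Coefficient = 35
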